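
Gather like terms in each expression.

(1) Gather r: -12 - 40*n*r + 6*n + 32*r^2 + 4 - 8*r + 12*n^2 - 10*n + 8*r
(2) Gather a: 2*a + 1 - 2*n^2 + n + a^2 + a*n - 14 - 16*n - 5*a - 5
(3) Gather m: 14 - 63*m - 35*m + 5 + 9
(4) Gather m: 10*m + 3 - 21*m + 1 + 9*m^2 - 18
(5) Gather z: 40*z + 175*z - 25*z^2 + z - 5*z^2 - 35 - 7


(1) = 12*n^2 - 40*n*r - 4*n + 32*r^2 - 8
(2) = a^2 + a*(n - 3) - 2*n^2 - 15*n - 18
(3) = 28 - 98*m
(4) = 9*m^2 - 11*m - 14
(5) = -30*z^2 + 216*z - 42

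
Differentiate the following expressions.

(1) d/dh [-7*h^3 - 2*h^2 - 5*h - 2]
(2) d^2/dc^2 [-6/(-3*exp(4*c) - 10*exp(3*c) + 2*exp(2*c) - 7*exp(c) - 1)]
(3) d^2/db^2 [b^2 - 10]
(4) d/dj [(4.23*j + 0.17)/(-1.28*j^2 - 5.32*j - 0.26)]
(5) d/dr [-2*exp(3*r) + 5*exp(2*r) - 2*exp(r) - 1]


(1) = -21*h^2 - 4*h - 5
(2) = 6*((-48*exp(3*c) - 90*exp(2*c) + 8*exp(c) - 7)*(3*exp(4*c) + 10*exp(3*c) - 2*exp(2*c) + 7*exp(c) + 1) + 2*(12*exp(3*c) + 30*exp(2*c) - 4*exp(c) + 7)^2*exp(c))*exp(c)/(3*exp(4*c) + 10*exp(3*c) - 2*exp(2*c) + 7*exp(c) + 1)^3
(3) = 2
(4) = (5.4144*j^2 + 0.4352*j - 0.1954)/(1.6384*j^4 + 13.6192*j^3 + 28.968*j^2 + 2.7664*j + 0.0676)
(5) = (-6*exp(2*r) + 10*exp(r) - 2)*exp(r)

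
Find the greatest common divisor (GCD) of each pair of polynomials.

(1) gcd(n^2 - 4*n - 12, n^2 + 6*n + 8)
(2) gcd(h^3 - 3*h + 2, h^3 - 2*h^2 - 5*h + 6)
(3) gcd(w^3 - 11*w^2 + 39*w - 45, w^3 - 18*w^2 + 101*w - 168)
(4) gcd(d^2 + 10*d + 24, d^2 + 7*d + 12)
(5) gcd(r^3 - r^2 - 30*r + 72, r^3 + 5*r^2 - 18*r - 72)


(1) = n + 2
(2) = h^2 + h - 2
(3) = w - 3
(4) = gcd((d + 4)*(d + 6), (d + 3)*(d + 4)) = d + 4
(5) = gcd((r - 4)*(r - 3)*(r + 6), (r - 4)*(r + 3)*(r + 6)) = r^2 + 2*r - 24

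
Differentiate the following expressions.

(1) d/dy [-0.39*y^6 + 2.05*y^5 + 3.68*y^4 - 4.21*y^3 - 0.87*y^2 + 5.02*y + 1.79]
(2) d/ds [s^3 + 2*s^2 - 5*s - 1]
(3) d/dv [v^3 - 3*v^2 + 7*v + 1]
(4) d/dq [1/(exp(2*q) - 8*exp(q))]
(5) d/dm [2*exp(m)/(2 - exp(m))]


(1) = -2.34*y^5 + 10.25*y^4 + 14.72*y^3 - 12.63*y^2 - 1.74*y + 5.02
(2) = 3*s^2 + 4*s - 5
(3) = 3*v^2 - 6*v + 7
(4) = 2*(4 - exp(q))*exp(-q)/(exp(q) - 8)^2
(5) = 4*exp(m)/(exp(m) - 2)^2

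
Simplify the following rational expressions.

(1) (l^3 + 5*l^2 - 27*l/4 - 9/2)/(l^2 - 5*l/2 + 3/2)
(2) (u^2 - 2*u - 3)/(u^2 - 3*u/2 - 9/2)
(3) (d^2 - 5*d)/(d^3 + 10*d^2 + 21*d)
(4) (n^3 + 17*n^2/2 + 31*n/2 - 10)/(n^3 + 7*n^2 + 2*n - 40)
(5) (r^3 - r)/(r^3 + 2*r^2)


(1) = (2*l^2 + 13*l + 6)/(2*l - 2)
(2) = (2*u + 2)/(2*u + 3)
(3) = (d - 5)/(d^2 + 10*d + 21)
(4) = (2*n - 1)/(2*n - 4)
(5) = (r^2 - 1)/(r^2 + 2*r)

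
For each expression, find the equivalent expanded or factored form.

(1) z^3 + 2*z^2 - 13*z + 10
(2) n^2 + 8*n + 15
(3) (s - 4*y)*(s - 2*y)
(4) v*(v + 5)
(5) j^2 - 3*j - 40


(1) = (z - 2)*(z - 1)*(z + 5)
(2) = (n + 3)*(n + 5)
(3) = s^2 - 6*s*y + 8*y^2
(4) = v^2 + 5*v
(5) = (j - 8)*(j + 5)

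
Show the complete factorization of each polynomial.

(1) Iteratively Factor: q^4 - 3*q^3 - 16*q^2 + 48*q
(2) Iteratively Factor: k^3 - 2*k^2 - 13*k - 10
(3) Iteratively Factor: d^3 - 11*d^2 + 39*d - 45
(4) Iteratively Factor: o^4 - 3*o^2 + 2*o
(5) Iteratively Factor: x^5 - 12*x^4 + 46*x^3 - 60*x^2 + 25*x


(1) = (q - 3)*(q^3 - 16*q) = (q - 3)*(q + 4)*(q^2 - 4*q) = (q - 4)*(q - 3)*(q + 4)*(q)
(2) = (k - 5)*(k^2 + 3*k + 2) = (k - 5)*(k + 2)*(k + 1)
(3) = (d - 3)*(d^2 - 8*d + 15) = (d - 5)*(d - 3)*(d - 3)
(4) = (o - 1)*(o^3 + o^2 - 2*o) = (o - 1)*(o + 2)*(o^2 - o) = o*(o - 1)*(o + 2)*(o - 1)
(5) = (x - 1)*(x^4 - 11*x^3 + 35*x^2 - 25*x) = (x - 5)*(x - 1)*(x^3 - 6*x^2 + 5*x) = x*(x - 5)*(x - 1)*(x^2 - 6*x + 5) = x*(x - 5)*(x - 1)^2*(x - 5)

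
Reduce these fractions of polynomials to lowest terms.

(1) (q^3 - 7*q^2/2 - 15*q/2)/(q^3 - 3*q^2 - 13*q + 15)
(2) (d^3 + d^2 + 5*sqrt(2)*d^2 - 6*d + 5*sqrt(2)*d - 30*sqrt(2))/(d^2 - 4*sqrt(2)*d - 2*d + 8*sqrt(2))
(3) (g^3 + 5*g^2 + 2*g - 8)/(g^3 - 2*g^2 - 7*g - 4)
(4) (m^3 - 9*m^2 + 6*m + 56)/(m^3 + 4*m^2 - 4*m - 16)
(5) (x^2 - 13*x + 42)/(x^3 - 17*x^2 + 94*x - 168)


(1) = (2*q^2 + 3*q)/(2*q^2 + 4*q - 6)
(2) = (d^2 + d*(3 + 5*sqrt(2)) + 15*sqrt(2))/(d - 4*sqrt(2))
(3) = (g^3 + 5*g^2 + 2*g - 8)/(g^3 - 2*g^2 - 7*g - 4)
(4) = (m^2 - 11*m + 28)/(m^2 + 2*m - 8)
(5) = 1/(x - 4)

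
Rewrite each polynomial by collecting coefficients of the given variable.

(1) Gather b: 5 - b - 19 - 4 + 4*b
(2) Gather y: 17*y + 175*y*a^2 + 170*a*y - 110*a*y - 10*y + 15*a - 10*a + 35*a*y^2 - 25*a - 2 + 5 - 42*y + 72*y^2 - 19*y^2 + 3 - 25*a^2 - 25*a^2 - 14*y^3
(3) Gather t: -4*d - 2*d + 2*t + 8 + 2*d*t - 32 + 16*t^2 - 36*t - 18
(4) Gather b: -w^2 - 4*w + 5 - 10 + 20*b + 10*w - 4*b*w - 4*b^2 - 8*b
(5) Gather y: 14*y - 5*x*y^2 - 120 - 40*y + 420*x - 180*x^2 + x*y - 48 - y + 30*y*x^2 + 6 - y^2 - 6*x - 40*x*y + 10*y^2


(1) = 3*b - 18
(2) = -50*a^2 - 20*a - 14*y^3 + y^2*(35*a + 53) + y*(175*a^2 + 60*a - 35) + 6
(3) = -6*d + 16*t^2 + t*(2*d - 34) - 42
(4) = -4*b^2 + b*(12 - 4*w) - w^2 + 6*w - 5
(5) = -180*x^2 + 414*x + y^2*(9 - 5*x) + y*(30*x^2 - 39*x - 27) - 162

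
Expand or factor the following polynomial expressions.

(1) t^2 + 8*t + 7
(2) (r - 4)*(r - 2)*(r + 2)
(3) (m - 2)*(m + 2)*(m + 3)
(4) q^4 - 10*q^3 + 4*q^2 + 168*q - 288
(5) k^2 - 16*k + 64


(1) = (t + 1)*(t + 7)
(2) = r^3 - 4*r^2 - 4*r + 16
(3) = m^3 + 3*m^2 - 4*m - 12
(4) = (q - 6)^2*(q - 2)*(q + 4)
(5) = (k - 8)^2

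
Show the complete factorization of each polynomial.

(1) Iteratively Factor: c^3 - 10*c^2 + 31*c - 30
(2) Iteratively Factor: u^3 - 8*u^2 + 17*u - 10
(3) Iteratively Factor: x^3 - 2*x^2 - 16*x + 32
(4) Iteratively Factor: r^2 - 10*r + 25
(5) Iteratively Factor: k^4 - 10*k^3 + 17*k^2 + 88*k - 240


(1) = (c - 5)*(c^2 - 5*c + 6) = (c - 5)*(c - 2)*(c - 3)
(2) = (u - 2)*(u^2 - 6*u + 5) = (u - 5)*(u - 2)*(u - 1)
(3) = (x - 4)*(x^2 + 2*x - 8) = (x - 4)*(x - 2)*(x + 4)
(4) = (r - 5)*(r - 5)
(5) = (k - 5)*(k^3 - 5*k^2 - 8*k + 48) = (k - 5)*(k + 3)*(k^2 - 8*k + 16) = (k - 5)*(k - 4)*(k + 3)*(k - 4)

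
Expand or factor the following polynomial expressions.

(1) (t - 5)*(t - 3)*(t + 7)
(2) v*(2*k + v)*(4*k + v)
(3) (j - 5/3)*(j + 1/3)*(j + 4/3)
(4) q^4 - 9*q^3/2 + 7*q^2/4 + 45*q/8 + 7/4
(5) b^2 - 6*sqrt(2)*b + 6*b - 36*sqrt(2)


(1) = t^3 - t^2 - 41*t + 105
(2) = 8*k^2*v + 6*k*v^2 + v^3
(3) = j^3 - 7*j/3 - 20/27
(4) = (q - 7/2)*(q - 2)*(q + 1/2)^2
(5) = (b + 6)*(b - 6*sqrt(2))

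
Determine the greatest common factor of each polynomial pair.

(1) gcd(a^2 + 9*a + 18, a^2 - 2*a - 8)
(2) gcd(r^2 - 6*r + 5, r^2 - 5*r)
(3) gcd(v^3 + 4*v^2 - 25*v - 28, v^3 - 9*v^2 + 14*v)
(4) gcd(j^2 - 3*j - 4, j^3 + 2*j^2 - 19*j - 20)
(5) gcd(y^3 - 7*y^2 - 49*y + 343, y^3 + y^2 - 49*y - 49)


(1) = 1
(2) = gcd((r - 5)*(r - 1), r*(r - 5)) = r - 5
(3) = 1
(4) = gcd((j - 4)*(j + 1), (j - 4)*(j + 1)*(j + 5)) = j^2 - 3*j - 4
(5) = y^2 - 49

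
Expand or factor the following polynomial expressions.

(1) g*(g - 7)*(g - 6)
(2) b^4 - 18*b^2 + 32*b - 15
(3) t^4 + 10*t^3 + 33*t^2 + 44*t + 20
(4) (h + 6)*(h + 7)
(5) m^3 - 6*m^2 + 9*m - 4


(1) = g^3 - 13*g^2 + 42*g
(2) = (b - 3)*(b - 1)^2*(b + 5)
(3) = (t + 1)*(t + 2)^2*(t + 5)
(4) = h^2 + 13*h + 42
(5) = (m - 4)*(m - 1)^2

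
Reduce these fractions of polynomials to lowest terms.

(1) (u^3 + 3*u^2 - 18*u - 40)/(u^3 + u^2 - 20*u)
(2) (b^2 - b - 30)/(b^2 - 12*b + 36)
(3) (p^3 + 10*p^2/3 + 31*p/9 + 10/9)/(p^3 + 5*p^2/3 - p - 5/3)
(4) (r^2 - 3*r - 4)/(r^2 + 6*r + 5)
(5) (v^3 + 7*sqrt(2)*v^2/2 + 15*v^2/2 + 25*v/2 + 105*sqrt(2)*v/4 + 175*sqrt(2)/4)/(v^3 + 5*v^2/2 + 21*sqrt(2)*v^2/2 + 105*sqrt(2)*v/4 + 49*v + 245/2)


(1) = (u + 2)/u
(2) = (b + 5)/(b - 6)
(3) = (3*p + 2)/(3*p - 3)
(4) = (r - 4)/(r + 5)
(5) = (16*v + 80)/(16*v + 112*sqrt(2))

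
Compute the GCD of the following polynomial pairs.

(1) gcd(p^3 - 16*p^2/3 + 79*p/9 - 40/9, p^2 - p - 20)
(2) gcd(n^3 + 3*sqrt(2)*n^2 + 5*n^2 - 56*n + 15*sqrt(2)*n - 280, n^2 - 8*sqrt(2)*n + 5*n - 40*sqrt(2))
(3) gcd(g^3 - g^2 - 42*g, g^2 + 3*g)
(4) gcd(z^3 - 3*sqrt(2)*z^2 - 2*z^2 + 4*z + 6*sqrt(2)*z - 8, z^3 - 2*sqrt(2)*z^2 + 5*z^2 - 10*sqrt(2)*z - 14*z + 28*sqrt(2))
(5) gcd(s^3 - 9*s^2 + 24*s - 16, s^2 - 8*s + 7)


(1) = 1
(2) = gcd((n + 5)*(n - 4*sqrt(2))*(n + 7*sqrt(2)), (n + 5)*(n - 8*sqrt(2))) = n + 5
(3) = g
(4) = gcd((z - 2)*(z - 2*sqrt(2))*(z - sqrt(2)), (z - 2)*(z + 7)*(z - 2*sqrt(2))) = z^2 + z*(-2*sqrt(2) - 2) + 4*sqrt(2)
(5) = gcd((s - 4)^2*(s - 1), (s - 7)*(s - 1)) = s - 1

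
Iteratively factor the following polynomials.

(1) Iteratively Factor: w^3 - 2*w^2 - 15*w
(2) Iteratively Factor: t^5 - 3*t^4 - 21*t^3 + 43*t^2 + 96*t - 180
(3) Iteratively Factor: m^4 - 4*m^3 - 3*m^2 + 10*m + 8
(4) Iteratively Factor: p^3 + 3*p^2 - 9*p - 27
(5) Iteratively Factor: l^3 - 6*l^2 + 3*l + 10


(1) = (w)*(w^2 - 2*w - 15) = w*(w + 3)*(w - 5)
(2) = (t + 3)*(t^4 - 6*t^3 - 3*t^2 + 52*t - 60) = (t - 2)*(t + 3)*(t^3 - 4*t^2 - 11*t + 30) = (t - 2)^2*(t + 3)*(t^2 - 2*t - 15) = (t - 5)*(t - 2)^2*(t + 3)*(t + 3)
(3) = (m + 1)*(m^3 - 5*m^2 + 2*m + 8) = (m - 4)*(m + 1)*(m^2 - m - 2) = (m - 4)*(m + 1)^2*(m - 2)
(4) = (p + 3)*(p^2 - 9) = (p - 3)*(p + 3)*(p + 3)
(5) = (l - 5)*(l^2 - l - 2) = (l - 5)*(l + 1)*(l - 2)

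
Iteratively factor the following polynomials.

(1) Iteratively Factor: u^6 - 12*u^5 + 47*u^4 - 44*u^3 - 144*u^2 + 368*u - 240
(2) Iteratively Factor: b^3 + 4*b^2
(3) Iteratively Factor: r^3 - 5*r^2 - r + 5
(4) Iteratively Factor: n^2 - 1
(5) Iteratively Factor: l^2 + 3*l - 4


(1) = (u - 5)*(u^5 - 7*u^4 + 12*u^3 + 16*u^2 - 64*u + 48) = (u - 5)*(u - 3)*(u^4 - 4*u^3 + 16*u - 16) = (u - 5)*(u - 3)*(u - 2)*(u^3 - 2*u^2 - 4*u + 8) = (u - 5)*(u - 3)*(u - 2)^2*(u^2 - 4) = (u - 5)*(u - 3)*(u - 2)^3*(u + 2)
(2) = (b)*(b^2 + 4*b) = b*(b + 4)*(b)
(3) = (r - 1)*(r^2 - 4*r - 5) = (r - 1)*(r + 1)*(r - 5)
(4) = (n + 1)*(n - 1)
(5) = (l - 1)*(l + 4)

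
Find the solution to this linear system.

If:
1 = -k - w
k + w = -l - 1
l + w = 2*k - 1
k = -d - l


Then:
d = 0
k = 0
l = 0
w = -1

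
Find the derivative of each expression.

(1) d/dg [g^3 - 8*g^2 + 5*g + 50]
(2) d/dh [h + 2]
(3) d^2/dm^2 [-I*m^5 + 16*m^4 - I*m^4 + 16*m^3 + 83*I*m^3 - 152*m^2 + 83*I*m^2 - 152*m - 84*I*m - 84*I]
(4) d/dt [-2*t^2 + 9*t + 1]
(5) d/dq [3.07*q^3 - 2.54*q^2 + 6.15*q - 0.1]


(1) = 3*g^2 - 16*g + 5
(2) = 1
(3) = -20*I*m^3 + m^2*(192 - 12*I) + m*(96 + 498*I) - 304 + 166*I
(4) = 9 - 4*t
(5) = 9.21*q^2 - 5.08*q + 6.15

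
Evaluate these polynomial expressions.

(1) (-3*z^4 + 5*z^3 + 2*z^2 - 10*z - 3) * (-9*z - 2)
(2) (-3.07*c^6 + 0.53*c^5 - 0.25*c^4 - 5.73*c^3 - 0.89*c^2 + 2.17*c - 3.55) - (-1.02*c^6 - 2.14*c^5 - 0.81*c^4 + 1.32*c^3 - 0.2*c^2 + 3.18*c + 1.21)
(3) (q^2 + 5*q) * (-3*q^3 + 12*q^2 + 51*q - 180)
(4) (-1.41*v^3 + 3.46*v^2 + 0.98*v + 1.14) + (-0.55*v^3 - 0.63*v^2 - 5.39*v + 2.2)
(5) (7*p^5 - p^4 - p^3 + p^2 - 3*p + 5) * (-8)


(1) = 27*z^5 - 39*z^4 - 28*z^3 + 86*z^2 + 47*z + 6
(2) = -2.05*c^6 + 2.67*c^5 + 0.56*c^4 - 7.05*c^3 - 0.69*c^2 - 1.01*c - 4.76
(3) = -3*q^5 - 3*q^4 + 111*q^3 + 75*q^2 - 900*q
(4) = -1.96*v^3 + 2.83*v^2 - 4.41*v + 3.34
(5) = -56*p^5 + 8*p^4 + 8*p^3 - 8*p^2 + 24*p - 40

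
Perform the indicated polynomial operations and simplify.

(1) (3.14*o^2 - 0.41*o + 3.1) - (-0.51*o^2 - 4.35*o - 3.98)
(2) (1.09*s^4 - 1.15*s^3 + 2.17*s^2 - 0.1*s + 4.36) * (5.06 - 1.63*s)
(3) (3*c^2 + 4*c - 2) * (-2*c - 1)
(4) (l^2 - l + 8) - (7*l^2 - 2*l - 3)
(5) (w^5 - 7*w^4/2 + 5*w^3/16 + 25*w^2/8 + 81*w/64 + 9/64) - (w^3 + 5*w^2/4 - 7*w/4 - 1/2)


(1) = 3.65*o^2 + 3.94*o + 7.08
(2) = -1.7767*s^5 + 7.3899*s^4 - 9.3561*s^3 + 11.1432*s^2 - 7.6128*s + 22.0616
(3) = -6*c^3 - 11*c^2 + 2
(4) = -6*l^2 + l + 11
(5) = w^5 - 7*w^4/2 - 11*w^3/16 + 15*w^2/8 + 193*w/64 + 41/64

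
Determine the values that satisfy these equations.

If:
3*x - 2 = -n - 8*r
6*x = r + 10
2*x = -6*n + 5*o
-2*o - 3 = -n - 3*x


Then:
n = 137/368
o = 25/23
r = -73/184
x = 589/368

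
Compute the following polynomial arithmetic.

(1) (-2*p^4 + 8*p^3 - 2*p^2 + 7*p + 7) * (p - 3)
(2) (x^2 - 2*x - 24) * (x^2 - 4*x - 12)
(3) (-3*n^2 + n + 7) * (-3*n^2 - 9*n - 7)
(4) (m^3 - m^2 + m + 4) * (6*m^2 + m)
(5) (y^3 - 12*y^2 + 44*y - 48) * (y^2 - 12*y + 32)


(1) = -2*p^5 + 14*p^4 - 26*p^3 + 13*p^2 - 14*p - 21
(2) = x^4 - 6*x^3 - 28*x^2 + 120*x + 288
(3) = 9*n^4 + 24*n^3 - 9*n^2 - 70*n - 49
(4) = 6*m^5 - 5*m^4 + 5*m^3 + 25*m^2 + 4*m
(5) = y^5 - 24*y^4 + 220*y^3 - 960*y^2 + 1984*y - 1536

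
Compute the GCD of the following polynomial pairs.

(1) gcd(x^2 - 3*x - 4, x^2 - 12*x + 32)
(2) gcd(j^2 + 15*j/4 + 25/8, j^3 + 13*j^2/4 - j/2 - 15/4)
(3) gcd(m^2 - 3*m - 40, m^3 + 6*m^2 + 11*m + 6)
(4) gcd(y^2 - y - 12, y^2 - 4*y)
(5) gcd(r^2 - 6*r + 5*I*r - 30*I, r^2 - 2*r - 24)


(1) = gcd((x - 4)*(x + 1), (x - 8)*(x - 4)) = x - 4
(2) = j + 5/4
(3) = 1
(4) = y - 4
(5) = r - 6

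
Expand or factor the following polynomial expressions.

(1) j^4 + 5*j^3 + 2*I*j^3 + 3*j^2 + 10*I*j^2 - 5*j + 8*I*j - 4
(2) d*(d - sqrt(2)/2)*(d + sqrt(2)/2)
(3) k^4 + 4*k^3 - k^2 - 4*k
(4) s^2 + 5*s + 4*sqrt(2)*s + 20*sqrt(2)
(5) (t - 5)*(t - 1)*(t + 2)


(1) = (j + 1)*(j + 4)*(j + I)^2
(2) = d^3 - d/2
(3) = k*(k - 1)*(k + 1)*(k + 4)
(4) = (s + 5)*(s + 4*sqrt(2))
(5) = t^3 - 4*t^2 - 7*t + 10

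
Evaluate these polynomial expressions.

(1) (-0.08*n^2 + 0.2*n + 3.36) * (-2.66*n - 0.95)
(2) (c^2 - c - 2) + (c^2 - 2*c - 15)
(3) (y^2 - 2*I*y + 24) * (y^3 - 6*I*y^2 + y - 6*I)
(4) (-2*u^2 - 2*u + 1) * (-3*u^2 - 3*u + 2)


(1) = 0.2128*n^3 - 0.456*n^2 - 9.1276*n - 3.192
(2) = 2*c^2 - 3*c - 17
(3) = y^5 - 8*I*y^4 + 13*y^3 - 152*I*y^2 + 12*y - 144*I
(4) = 6*u^4 + 12*u^3 - u^2 - 7*u + 2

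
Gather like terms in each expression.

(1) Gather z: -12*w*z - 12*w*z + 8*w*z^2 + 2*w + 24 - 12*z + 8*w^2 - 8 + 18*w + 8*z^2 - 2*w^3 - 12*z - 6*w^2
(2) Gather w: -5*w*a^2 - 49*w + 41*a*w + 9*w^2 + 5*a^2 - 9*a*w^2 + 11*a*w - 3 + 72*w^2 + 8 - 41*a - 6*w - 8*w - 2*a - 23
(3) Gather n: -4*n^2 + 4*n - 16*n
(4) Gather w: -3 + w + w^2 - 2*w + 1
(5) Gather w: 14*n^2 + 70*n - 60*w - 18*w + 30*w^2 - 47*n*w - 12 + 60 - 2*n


(1) = -2*w^3 + 2*w^2 + 20*w + z^2*(8*w + 8) + z*(-24*w - 24) + 16
(2) = 5*a^2 - 43*a + w^2*(81 - 9*a) + w*(-5*a^2 + 52*a - 63) - 18
(3) = -4*n^2 - 12*n
(4) = w^2 - w - 2
(5) = 14*n^2 + 68*n + 30*w^2 + w*(-47*n - 78) + 48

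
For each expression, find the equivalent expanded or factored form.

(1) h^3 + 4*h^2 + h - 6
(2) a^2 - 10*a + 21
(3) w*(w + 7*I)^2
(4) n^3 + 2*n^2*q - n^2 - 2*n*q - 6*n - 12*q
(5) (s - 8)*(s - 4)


(1) = (h - 1)*(h + 2)*(h + 3)
(2) = (a - 7)*(a - 3)
(3) = w^3 + 14*I*w^2 - 49*w
(4) = (n - 3)*(n + 2)*(n + 2*q)
(5) = s^2 - 12*s + 32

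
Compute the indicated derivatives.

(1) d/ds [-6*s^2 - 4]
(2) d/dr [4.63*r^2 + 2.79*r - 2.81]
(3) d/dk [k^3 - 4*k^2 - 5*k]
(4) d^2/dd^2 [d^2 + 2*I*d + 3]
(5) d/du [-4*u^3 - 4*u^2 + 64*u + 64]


(1) = -12*s
(2) = 9.26*r + 2.79
(3) = 3*k^2 - 8*k - 5
(4) = 2
(5) = -12*u^2 - 8*u + 64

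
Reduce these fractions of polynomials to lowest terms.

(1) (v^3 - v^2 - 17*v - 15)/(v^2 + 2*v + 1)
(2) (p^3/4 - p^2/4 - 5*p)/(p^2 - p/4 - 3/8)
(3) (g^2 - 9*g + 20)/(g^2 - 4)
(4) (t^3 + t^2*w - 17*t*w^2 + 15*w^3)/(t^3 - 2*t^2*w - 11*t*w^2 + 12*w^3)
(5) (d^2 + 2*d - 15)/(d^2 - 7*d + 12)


(1) = (v^2 - 2*v - 15)/(v + 1)
(2) = (2*p^3 - 2*p^2 - 40*p)/(8*p^2 - 2*p - 3)
(3) = (g^2 - 9*g + 20)/(g^2 - 4)
(4) = (t^2 + 2*t*w - 15*w^2)/(t^2 - t*w - 12*w^2)
(5) = (d + 5)/(d - 4)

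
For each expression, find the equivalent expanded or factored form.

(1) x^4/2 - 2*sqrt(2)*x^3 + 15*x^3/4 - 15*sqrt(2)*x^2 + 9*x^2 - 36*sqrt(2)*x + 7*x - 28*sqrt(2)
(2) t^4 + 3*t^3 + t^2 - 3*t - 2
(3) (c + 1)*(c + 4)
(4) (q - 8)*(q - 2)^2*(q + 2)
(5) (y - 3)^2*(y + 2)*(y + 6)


(1) = (x/2 + 1)*(x + 2)*(x + 7/2)*(x - 4*sqrt(2))
(2) = (t - 1)*(t + 1)^2*(t + 2)
(3) = c^2 + 5*c + 4
(4) = q^4 - 10*q^3 + 12*q^2 + 40*q - 64
(5) = y^4 + 2*y^3 - 27*y^2 + 108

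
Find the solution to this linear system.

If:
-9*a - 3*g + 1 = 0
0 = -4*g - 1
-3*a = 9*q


Then:
a = 7/36
g = -1/4
q = -7/108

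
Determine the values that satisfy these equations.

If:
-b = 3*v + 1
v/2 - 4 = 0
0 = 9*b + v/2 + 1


Then:
No Solution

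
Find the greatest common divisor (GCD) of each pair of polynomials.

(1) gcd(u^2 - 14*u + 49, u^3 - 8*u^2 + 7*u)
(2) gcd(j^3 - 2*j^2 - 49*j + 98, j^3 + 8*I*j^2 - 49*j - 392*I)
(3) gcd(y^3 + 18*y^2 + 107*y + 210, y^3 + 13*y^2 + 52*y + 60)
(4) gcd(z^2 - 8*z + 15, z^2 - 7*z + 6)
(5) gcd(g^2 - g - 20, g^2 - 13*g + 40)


(1) = u - 7
(2) = j^2 - 49
(3) = gcd((y + 5)*(y + 6)*(y + 7), (y + 2)*(y + 5)*(y + 6)) = y^2 + 11*y + 30
(4) = 1
(5) = gcd((g - 5)*(g + 4), (g - 8)*(g - 5)) = g - 5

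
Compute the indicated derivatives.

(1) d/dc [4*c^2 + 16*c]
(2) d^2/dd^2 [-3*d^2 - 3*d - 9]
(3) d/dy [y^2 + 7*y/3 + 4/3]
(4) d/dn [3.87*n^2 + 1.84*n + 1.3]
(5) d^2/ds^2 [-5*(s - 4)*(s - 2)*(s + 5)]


(1) = 8*c + 16
(2) = -6
(3) = 2*y + 7/3
(4) = 7.74*n + 1.84
(5) = 10 - 30*s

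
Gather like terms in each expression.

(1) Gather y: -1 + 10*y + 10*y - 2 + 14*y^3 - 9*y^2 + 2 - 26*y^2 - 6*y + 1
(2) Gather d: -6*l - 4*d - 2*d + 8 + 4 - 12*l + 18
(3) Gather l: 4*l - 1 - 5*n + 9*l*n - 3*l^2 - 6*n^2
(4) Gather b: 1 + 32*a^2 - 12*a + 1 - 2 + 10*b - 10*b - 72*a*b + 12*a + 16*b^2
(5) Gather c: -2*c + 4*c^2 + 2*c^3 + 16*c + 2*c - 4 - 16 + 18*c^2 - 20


(1) = 14*y^3 - 35*y^2 + 14*y
(2) = -6*d - 18*l + 30
(3) = -3*l^2 + l*(9*n + 4) - 6*n^2 - 5*n - 1
(4) = 32*a^2 - 72*a*b + 16*b^2
(5) = 2*c^3 + 22*c^2 + 16*c - 40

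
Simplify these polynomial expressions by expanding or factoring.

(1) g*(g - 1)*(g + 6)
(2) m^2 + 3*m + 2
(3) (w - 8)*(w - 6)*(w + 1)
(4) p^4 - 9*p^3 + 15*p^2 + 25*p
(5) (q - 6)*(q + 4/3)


(1) = g^3 + 5*g^2 - 6*g
(2) = (m + 1)*(m + 2)
(3) = w^3 - 13*w^2 + 34*w + 48
(4) = p*(p - 5)^2*(p + 1)
(5) = q^2 - 14*q/3 - 8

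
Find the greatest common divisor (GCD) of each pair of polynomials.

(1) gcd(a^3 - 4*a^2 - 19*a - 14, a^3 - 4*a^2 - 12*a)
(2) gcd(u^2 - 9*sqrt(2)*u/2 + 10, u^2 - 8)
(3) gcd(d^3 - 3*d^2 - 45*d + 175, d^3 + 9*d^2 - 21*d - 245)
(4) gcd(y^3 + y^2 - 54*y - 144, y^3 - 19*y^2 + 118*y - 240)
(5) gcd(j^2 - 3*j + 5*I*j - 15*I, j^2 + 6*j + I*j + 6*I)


(1) = gcd((a - 7)*(a + 1)*(a + 2), a*(a - 6)*(a + 2)) = a + 2
(2) = gcd((u - 5*sqrt(2)/2)*(u - 2*sqrt(2)), (u - 2*sqrt(2))*(u + 2*sqrt(2))) = u - 2*sqrt(2)
(3) = d^2 + 2*d - 35
(4) = gcd((y - 8)*(y + 3)*(y + 6), (y - 8)*(y - 6)*(y - 5)) = y - 8
(5) = gcd((j - 3)*(j + 5*I), (j + 6)*(j + I)) = 1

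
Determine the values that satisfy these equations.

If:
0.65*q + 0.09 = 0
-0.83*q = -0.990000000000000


Then:
No Solution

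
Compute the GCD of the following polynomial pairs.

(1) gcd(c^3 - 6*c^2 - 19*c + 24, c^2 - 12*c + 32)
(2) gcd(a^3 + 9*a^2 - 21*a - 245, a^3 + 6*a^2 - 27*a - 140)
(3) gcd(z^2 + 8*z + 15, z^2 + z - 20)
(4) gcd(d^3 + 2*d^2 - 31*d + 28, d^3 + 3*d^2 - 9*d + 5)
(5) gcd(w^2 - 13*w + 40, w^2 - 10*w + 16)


(1) = c - 8
(2) = a^2 + 2*a - 35
(3) = gcd((z + 3)*(z + 5), (z - 4)*(z + 5)) = z + 5
(4) = gcd((d - 4)*(d - 1)*(d + 7), (d - 1)^2*(d + 5)) = d - 1
(5) = gcd((w - 8)*(w - 5), (w - 8)*(w - 2)) = w - 8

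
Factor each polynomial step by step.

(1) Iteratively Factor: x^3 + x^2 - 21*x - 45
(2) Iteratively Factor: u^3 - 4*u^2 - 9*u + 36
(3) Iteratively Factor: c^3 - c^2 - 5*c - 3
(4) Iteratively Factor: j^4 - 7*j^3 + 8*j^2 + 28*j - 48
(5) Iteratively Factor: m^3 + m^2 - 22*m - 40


(1) = (x + 3)*(x^2 - 2*x - 15) = (x + 3)^2*(x - 5)
(2) = (u - 4)*(u^2 - 9) = (u - 4)*(u - 3)*(u + 3)
(3) = (c + 1)*(c^2 - 2*c - 3) = (c + 1)^2*(c - 3)
(4) = (j - 4)*(j^3 - 3*j^2 - 4*j + 12) = (j - 4)*(j + 2)*(j^2 - 5*j + 6) = (j - 4)*(j - 3)*(j + 2)*(j - 2)
(5) = (m + 4)*(m^2 - 3*m - 10) = (m + 2)*(m + 4)*(m - 5)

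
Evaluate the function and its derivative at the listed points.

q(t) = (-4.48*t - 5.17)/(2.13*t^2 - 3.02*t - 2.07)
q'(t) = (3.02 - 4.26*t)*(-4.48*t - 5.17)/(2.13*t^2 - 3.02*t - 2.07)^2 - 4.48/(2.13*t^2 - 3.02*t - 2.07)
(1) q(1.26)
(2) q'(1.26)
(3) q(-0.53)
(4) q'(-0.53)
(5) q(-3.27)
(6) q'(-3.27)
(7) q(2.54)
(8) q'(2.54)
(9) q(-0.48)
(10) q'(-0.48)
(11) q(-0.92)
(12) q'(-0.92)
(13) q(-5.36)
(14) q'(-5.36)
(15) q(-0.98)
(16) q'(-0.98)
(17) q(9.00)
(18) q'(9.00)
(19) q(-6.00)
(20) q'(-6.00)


(1) = 4.34
(2) = 5.88
(3) = -21.69
(4) = -922.54
(5) = 0.31
(6) = 0.03
(7) = -4.14
(8) = 6.94
(9) = 23.29
(10) = -875.32
(11) = -0.42
(12) = -2.94
(13) = 0.25
(14) = 0.03
(15) = -0.27
(16) = -2.18
(17) = -0.32
(18) = 0.05
(19) = 0.23
(20) = 0.02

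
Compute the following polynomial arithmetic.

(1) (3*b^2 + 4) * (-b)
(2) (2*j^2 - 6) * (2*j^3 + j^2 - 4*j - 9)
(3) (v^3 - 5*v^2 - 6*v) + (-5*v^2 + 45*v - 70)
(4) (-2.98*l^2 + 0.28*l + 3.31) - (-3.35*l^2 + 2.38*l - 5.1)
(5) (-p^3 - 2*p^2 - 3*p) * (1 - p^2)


(1) = -3*b^3 - 4*b
(2) = 4*j^5 + 2*j^4 - 20*j^3 - 24*j^2 + 24*j + 54
(3) = v^3 - 10*v^2 + 39*v - 70
(4) = 0.37*l^2 - 2.1*l + 8.41
(5) = p^5 + 2*p^4 + 2*p^3 - 2*p^2 - 3*p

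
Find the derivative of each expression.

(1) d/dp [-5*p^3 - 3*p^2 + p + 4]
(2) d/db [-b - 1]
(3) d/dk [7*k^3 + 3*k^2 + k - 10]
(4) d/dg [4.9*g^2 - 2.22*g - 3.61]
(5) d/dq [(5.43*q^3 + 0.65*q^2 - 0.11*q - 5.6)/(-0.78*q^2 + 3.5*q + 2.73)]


(1) = -15*p^2 - 6*p + 1
(2) = -1
(3) = 21*k^2 + 6*k + 1
(4) = 9.8*g - 2.22
(5) = (-4.2354*q^4 + 38.01*q^3 + 46.6609*q^2 - 5.187*q + 19.2997)/(0.6084*q^4 - 5.46*q^3 + 7.9912*q^2 + 19.11*q + 7.4529)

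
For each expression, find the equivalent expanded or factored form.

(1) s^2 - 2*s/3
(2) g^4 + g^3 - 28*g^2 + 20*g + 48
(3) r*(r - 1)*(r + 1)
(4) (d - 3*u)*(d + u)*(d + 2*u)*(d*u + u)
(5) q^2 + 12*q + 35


(1) = s*(s - 2/3)
(2) = (g - 4)*(g - 2)*(g + 1)*(g + 6)
(3) = r^3 - r
(4) = d^4*u + d^3*u - 7*d^2*u^3 - 6*d*u^4 - 7*d*u^3 - 6*u^4
(5) = (q + 5)*(q + 7)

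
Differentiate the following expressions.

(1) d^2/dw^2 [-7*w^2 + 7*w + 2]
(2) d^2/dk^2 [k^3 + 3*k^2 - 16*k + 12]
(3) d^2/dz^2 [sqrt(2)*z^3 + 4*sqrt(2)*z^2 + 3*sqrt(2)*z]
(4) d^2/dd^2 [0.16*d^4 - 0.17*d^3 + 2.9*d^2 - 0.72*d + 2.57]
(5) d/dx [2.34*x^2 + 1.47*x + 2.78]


(1) = -14
(2) = 6*k + 6
(3) = sqrt(2)*(6*z + 8)
(4) = 1.92*d^2 - 1.02*d + 5.8
(5) = 4.68*x + 1.47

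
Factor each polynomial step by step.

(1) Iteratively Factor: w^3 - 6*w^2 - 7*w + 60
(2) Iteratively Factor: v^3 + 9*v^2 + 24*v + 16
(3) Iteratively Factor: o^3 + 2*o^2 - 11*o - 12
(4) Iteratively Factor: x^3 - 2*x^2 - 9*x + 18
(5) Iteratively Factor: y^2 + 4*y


(1) = (w - 4)*(w^2 - 2*w - 15) = (w - 4)*(w + 3)*(w - 5)
(2) = (v + 4)*(v^2 + 5*v + 4) = (v + 1)*(v + 4)*(v + 4)
(3) = (o + 1)*(o^2 + o - 12) = (o + 1)*(o + 4)*(o - 3)
(4) = (x + 3)*(x^2 - 5*x + 6) = (x - 3)*(x + 3)*(x - 2)
(5) = (y)*(y + 4)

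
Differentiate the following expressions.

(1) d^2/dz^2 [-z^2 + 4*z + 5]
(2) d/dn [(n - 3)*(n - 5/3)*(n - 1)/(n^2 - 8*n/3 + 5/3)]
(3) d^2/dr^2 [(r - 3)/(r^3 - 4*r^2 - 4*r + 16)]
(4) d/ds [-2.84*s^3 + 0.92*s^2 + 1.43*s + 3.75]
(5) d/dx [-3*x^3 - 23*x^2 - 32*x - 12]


(1) = -2
(2) = 1
(3) = 2*((r - 3)*(-3*r^2 + 8*r + 4)^2 + (-3*r^2 + 8*r - (r - 3)*(3*r - 4) + 4)*(r^3 - 4*r^2 - 4*r + 16))/(r^3 - 4*r^2 - 4*r + 16)^3
(4) = -8.52*s^2 + 1.84*s + 1.43
(5) = -9*x^2 - 46*x - 32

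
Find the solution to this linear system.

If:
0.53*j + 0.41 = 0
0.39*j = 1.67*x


Then:
j = -0.77
x = -0.18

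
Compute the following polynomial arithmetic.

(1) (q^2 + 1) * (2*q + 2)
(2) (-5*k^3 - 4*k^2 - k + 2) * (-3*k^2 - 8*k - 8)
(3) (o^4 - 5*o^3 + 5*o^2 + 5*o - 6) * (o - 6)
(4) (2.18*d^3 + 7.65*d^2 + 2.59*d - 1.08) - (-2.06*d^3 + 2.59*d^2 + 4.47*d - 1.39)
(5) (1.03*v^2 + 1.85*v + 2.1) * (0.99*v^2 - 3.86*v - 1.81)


(1) = 2*q^3 + 2*q^2 + 2*q + 2
(2) = 15*k^5 + 52*k^4 + 75*k^3 + 34*k^2 - 8*k - 16
(3) = o^5 - 11*o^4 + 35*o^3 - 25*o^2 - 36*o + 36
(4) = 4.24*d^3 + 5.06*d^2 - 1.88*d + 0.31
(5) = 1.0197*v^4 - 2.1443*v^3 - 6.9263*v^2 - 11.4545*v - 3.801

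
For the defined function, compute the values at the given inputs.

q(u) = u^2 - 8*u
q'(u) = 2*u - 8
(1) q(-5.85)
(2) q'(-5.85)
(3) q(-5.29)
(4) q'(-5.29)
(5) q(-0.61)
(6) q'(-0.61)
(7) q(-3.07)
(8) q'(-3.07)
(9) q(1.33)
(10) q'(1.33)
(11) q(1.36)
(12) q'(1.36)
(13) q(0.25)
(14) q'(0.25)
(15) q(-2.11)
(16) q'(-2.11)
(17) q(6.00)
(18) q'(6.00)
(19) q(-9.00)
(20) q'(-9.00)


(1) = 81.02
(2) = -19.70
(3) = 70.30
(4) = -18.58
(5) = 5.25
(6) = -9.22
(7) = 33.98
(8) = -14.14
(9) = -8.87
(10) = -5.34
(11) = -9.03
(12) = -5.28
(13) = -1.94
(14) = -7.50
(15) = 21.33
(16) = -12.22
(17) = -12.00
(18) = 4.00
(19) = 153.00
(20) = -26.00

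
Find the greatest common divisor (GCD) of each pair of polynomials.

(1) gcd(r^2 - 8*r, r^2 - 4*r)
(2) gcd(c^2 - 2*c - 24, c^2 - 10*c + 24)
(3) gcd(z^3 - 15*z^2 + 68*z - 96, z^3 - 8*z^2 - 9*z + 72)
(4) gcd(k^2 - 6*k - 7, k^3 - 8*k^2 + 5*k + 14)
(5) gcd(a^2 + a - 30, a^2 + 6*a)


(1) = gcd(r*(r - 8), r*(r - 4)) = r
(2) = gcd((c - 6)*(c + 4), (c - 6)*(c - 4)) = c - 6
(3) = gcd((z - 8)*(z - 4)*(z - 3), (z - 8)*(z - 3)*(z + 3)) = z^2 - 11*z + 24
(4) = k^2 - 6*k - 7
(5) = a + 6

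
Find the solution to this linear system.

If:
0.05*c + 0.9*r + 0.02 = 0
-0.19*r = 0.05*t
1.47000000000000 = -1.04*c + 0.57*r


Then:
c = -1.38
r = 0.05
t = -0.21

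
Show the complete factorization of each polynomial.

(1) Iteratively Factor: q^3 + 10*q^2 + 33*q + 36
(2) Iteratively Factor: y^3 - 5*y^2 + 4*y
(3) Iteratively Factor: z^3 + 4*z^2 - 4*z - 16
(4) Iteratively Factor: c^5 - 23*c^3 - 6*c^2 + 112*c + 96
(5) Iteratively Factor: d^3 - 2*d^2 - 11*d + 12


(1) = (q + 4)*(q^2 + 6*q + 9) = (q + 3)*(q + 4)*(q + 3)
(2) = (y - 1)*(y^2 - 4*y) = y*(y - 1)*(y - 4)
(3) = (z + 2)*(z^2 + 2*z - 8) = (z - 2)*(z + 2)*(z + 4)
(4) = (c + 2)*(c^4 - 2*c^3 - 19*c^2 + 32*c + 48) = (c + 2)*(c + 4)*(c^3 - 6*c^2 + 5*c + 12) = (c - 4)*(c + 2)*(c + 4)*(c^2 - 2*c - 3) = (c - 4)*(c - 3)*(c + 2)*(c + 4)*(c + 1)
(5) = (d - 4)*(d^2 + 2*d - 3) = (d - 4)*(d - 1)*(d + 3)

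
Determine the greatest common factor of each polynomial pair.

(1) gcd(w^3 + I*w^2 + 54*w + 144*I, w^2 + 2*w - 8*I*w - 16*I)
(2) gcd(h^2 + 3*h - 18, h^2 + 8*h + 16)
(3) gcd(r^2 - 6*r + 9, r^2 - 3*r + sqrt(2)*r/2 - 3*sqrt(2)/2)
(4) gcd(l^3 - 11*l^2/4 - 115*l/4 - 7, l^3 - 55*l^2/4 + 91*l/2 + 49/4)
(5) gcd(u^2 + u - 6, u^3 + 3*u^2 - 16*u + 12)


(1) = gcd((w - 8*I)*(w + 3*I)*(w + 6*I), (w + 2)*(w - 8*I)) = w - 8*I
(2) = gcd((h - 3)*(h + 6), (h + 4)^2) = 1
(3) = r - 3
(4) = l^2 - 27*l/4 - 7/4
(5) = gcd((u - 2)*(u + 3), (u - 2)*(u - 1)*(u + 6)) = u - 2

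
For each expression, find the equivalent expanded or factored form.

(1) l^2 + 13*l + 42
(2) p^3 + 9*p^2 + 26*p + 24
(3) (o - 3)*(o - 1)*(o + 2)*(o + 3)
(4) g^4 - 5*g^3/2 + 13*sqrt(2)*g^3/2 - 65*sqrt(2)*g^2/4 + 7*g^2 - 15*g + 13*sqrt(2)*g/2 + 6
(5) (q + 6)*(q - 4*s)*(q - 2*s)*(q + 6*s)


(1) = (l + 6)*(l + 7)
(2) = (p + 2)*(p + 3)*(p + 4)
(3) = o^4 + o^3 - 11*o^2 - 9*o + 18
(4) = (g - 2)*(g - 1/2)*(g + sqrt(2)/2)*(g + 6*sqrt(2))
(5) = q^4 + 6*q^3 - 28*q^2*s^2 + 48*q*s^3 - 168*q*s^2 + 288*s^3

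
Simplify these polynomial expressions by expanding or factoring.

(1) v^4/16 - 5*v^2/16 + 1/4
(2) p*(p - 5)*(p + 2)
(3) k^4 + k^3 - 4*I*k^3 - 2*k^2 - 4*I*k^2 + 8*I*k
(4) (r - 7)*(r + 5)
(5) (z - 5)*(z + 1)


(1) = (v/4 + 1/4)*(v/4 + 1/2)*(v - 2)*(v - 1)
(2) = p^3 - 3*p^2 - 10*p
(3) = k*(k - 1)*(k + 2)*(k - 4*I)
(4) = r^2 - 2*r - 35
(5) = z^2 - 4*z - 5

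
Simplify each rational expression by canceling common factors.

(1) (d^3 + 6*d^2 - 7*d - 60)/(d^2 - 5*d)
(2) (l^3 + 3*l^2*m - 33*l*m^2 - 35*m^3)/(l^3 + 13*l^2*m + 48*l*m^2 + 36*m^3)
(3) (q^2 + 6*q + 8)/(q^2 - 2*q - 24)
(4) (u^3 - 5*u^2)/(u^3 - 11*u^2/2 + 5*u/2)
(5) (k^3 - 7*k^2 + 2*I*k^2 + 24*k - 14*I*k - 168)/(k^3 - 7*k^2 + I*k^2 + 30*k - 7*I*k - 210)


(1) = (d^3 + 6*d^2 - 7*d - 60)/(d^2 - 5*d)
(2) = (l^2 + 2*l*m - 35*m^2)/(l^2 + 12*l*m + 36*m^2)
(3) = (q + 2)/(q - 6)
(4) = 2*u/(2*u - 1)
(5) = (k - 4*I)/(k - 5*I)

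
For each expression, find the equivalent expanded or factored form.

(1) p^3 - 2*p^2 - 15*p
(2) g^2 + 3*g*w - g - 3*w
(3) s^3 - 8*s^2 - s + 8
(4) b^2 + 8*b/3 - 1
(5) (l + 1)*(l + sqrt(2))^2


(1) = p*(p - 5)*(p + 3)
(2) = (g - 1)*(g + 3*w)
(3) = (s - 8)*(s - 1)*(s + 1)
(4) = (b - 1/3)*(b + 3)
(5) = l^3 + l^2 + 2*sqrt(2)*l^2 + 2*l + 2*sqrt(2)*l + 2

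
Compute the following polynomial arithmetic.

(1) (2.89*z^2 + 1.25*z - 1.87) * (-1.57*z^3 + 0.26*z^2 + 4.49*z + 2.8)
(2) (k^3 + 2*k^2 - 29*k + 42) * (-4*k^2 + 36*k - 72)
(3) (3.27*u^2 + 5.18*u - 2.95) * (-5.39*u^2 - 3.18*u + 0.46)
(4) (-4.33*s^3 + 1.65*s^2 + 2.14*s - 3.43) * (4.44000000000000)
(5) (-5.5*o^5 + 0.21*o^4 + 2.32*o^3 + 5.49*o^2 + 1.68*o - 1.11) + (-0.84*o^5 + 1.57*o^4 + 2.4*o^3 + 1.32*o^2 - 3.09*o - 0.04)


(1) = -4.5373*z^5 - 1.2111*z^4 + 16.237*z^3 + 13.2183*z^2 - 4.8963*z - 5.236
(2) = -4*k^5 + 28*k^4 + 116*k^3 - 1356*k^2 + 3600*k - 3024
(3) = -17.6253*u^4 - 38.3188*u^3 + 0.9323*u^2 + 11.7638*u - 1.357
(4) = -19.2252*s^3 + 7.326*s^2 + 9.5016*s - 15.2292
(5) = -6.34*o^5 + 1.78*o^4 + 4.72*o^3 + 6.81*o^2 - 1.41*o - 1.15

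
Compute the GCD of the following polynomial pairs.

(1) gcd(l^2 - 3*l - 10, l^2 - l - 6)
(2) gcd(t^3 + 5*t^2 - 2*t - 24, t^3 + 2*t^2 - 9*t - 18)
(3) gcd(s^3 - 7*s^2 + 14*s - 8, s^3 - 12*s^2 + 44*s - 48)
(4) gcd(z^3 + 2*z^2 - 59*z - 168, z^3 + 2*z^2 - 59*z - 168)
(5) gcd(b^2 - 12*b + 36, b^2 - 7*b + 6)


(1) = gcd((l - 5)*(l + 2), (l - 3)*(l + 2)) = l + 2
(2) = gcd((t - 2)*(t + 3)*(t + 4), (t - 3)*(t + 2)*(t + 3)) = t + 3
(3) = s^2 - 6*s + 8
(4) = z^3 + 2*z^2 - 59*z - 168
(5) = b - 6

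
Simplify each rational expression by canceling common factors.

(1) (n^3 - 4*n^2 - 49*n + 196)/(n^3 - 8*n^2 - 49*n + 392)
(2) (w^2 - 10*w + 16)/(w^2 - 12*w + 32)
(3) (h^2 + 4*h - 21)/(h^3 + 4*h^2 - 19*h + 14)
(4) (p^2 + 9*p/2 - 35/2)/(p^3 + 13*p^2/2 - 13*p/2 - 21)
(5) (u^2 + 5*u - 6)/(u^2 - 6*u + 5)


(1) = (n - 4)/(n - 8)
(2) = (w - 2)/(w - 4)
(3) = (h - 3)/(h^2 - 3*h + 2)
(4) = (2*p - 5)/(2*p^2 - p - 6)
(5) = (u + 6)/(u - 5)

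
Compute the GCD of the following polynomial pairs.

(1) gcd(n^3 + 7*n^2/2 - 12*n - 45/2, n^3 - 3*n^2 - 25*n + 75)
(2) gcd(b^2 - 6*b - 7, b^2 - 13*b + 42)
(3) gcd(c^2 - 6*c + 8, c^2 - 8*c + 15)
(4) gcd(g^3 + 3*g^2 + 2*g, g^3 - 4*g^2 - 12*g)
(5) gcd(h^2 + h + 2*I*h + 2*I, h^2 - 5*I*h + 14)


(1) = gcd((n - 3)*(n + 3/2)*(n + 5), (n - 5)*(n - 3)*(n + 5)) = n^2 + 2*n - 15
(2) = gcd((b - 7)*(b + 1), (b - 7)*(b - 6)) = b - 7
(3) = gcd((c - 4)*(c - 2), (c - 5)*(c - 3)) = 1
(4) = g^2 + 2*g
(5) = h + 2*I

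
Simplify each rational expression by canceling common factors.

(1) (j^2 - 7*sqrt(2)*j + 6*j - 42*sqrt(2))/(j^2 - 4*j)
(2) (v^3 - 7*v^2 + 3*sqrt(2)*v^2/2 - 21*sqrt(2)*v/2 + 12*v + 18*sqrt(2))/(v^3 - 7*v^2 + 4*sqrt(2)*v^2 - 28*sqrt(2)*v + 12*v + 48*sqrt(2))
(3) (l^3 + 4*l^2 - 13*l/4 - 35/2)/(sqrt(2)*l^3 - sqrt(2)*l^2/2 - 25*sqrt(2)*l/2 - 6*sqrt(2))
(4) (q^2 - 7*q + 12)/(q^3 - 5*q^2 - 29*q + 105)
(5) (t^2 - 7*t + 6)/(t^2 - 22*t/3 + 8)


(1) = (j^2 + j*(6 - 7*sqrt(2)) - 42*sqrt(2))/(j^2 - 4*j)
(2) = (2*v + 3*sqrt(2))/(2*v + 8*sqrt(2))
(3) = (8*sqrt(2)*l^3 + 32*sqrt(2)*l^2 - 26*sqrt(2)*l - 140*sqrt(2))/(16*l^3 - 8*l^2 - 200*l - 96)
(4) = (q - 4)/(q^2 - 2*q - 35)
(5) = (3*t - 3)/(3*t - 4)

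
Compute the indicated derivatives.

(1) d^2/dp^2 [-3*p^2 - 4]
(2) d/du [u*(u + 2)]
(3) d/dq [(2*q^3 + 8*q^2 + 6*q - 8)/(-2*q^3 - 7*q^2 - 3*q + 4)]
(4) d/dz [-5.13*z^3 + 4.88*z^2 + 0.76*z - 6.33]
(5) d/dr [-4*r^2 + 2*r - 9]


(1) = -6
(2) = 2*u + 2
(3) = 2*q*(q^3 + 6*q^2 - 3*q - 24)/(4*q^6 + 28*q^5 + 61*q^4 + 26*q^3 - 47*q^2 - 24*q + 16)
(4) = -15.39*z^2 + 9.76*z + 0.76
(5) = 2 - 8*r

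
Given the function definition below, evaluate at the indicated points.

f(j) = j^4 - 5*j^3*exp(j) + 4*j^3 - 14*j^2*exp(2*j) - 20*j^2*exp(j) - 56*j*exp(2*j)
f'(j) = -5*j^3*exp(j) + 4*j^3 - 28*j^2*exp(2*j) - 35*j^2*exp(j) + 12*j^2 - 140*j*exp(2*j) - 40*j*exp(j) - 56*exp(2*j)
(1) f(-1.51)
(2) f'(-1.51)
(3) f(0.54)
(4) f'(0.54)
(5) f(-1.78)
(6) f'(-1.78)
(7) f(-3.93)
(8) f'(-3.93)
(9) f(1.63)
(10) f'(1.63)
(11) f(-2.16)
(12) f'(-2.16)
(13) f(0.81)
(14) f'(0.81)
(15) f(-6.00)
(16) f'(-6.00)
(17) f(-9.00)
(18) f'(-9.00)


(1) = -12.28
(2) = 17.57
(3) = -111.71
(4) = -463.36
(5) = -16.88
(6) = 16.49
(7) = -4.35
(8) = -59.00
(9) = -3704.10
(10) = -10209.89
(11) = -22.75
(12) = 14.16
(13) = -308.54
(14) = -1069.25
(15) = 432.89
(16) = -431.85
(17) = 3645.25
(18) = -1943.86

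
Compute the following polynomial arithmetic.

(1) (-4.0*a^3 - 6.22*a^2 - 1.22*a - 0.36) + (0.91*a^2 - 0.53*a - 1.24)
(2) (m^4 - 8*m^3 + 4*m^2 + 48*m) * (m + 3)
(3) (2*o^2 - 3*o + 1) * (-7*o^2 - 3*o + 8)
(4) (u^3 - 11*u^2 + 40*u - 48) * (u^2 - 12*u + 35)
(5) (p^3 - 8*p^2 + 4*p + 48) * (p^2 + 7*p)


(1) = -4.0*a^3 - 5.31*a^2 - 1.75*a - 1.6
(2) = m^5 - 5*m^4 - 20*m^3 + 60*m^2 + 144*m
(3) = -14*o^4 + 15*o^3 + 18*o^2 - 27*o + 8
(4) = u^5 - 23*u^4 + 207*u^3 - 913*u^2 + 1976*u - 1680
(5) = p^5 - p^4 - 52*p^3 + 76*p^2 + 336*p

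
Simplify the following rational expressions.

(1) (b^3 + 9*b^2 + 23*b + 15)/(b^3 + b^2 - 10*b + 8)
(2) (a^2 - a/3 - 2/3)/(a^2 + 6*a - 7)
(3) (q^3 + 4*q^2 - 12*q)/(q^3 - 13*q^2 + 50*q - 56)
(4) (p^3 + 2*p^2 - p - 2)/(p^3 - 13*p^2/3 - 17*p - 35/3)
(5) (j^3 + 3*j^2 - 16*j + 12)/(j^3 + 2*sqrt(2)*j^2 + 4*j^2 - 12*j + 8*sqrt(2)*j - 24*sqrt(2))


(1) = (b^3 + 9*b^2 + 23*b + 15)/(b^3 + b^2 - 10*b + 8)
(2) = (3*a + 2)/(3*a + 21)
(3) = (q^2 + 6*q)/(q^2 - 11*q + 28)
(4) = (3*p^2 + 3*p - 6)/(3*p^2 - 16*p - 35)
(5) = (j - 1)/(j + 2*sqrt(2))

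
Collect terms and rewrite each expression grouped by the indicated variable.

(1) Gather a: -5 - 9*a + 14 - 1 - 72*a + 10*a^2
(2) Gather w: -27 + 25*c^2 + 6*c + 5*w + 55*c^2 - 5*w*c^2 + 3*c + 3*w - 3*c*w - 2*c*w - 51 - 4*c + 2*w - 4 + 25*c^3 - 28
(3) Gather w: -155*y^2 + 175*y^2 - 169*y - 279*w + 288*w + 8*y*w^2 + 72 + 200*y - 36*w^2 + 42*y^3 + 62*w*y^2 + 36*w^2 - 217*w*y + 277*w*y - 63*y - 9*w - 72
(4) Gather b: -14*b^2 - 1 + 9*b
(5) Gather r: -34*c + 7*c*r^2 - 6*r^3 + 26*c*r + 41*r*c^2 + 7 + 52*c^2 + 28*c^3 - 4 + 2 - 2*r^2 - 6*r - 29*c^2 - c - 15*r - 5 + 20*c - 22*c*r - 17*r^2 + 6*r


(1) = 10*a^2 - 81*a + 8
(2) = 25*c^3 + 80*c^2 + 5*c + w*(-5*c^2 - 5*c + 10) - 110
(3) = 8*w^2*y + w*(62*y^2 + 60*y) + 42*y^3 + 20*y^2 - 32*y
(4) = -14*b^2 + 9*b - 1
(5) = 28*c^3 + 23*c^2 - 15*c - 6*r^3 + r^2*(7*c - 19) + r*(41*c^2 + 4*c - 15)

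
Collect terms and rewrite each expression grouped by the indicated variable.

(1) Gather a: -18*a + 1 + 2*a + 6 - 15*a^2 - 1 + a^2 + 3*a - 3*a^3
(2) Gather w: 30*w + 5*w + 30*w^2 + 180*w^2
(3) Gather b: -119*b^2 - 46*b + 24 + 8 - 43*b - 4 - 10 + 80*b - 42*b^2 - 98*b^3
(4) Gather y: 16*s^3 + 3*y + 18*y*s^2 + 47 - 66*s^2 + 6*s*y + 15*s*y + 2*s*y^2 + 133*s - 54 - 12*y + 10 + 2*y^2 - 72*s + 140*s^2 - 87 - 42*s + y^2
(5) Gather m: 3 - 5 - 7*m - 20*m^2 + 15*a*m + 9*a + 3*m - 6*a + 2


(1) = -3*a^3 - 14*a^2 - 13*a + 6
(2) = 210*w^2 + 35*w
(3) = -98*b^3 - 161*b^2 - 9*b + 18
(4) = 16*s^3 + 74*s^2 + 19*s + y^2*(2*s + 3) + y*(18*s^2 + 21*s - 9) - 84
(5) = 3*a - 20*m^2 + m*(15*a - 4)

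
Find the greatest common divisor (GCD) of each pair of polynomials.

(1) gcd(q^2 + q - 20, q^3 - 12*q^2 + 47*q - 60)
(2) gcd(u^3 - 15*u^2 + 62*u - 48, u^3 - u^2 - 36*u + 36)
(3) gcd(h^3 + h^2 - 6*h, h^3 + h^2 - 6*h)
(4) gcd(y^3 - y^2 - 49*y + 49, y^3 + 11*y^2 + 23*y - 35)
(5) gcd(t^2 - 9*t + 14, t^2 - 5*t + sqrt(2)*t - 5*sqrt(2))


(1) = q - 4
(2) = u^2 - 7*u + 6
(3) = gcd(h*(h - 2)*(h + 3), h*(h - 2)*(h + 3)) = h^3 + h^2 - 6*h
(4) = gcd((y - 7)*(y - 1)*(y + 7), (y - 1)*(y + 5)*(y + 7)) = y^2 + 6*y - 7
(5) = gcd((t - 7)*(t - 2), (t - 5)*(t + sqrt(2))) = 1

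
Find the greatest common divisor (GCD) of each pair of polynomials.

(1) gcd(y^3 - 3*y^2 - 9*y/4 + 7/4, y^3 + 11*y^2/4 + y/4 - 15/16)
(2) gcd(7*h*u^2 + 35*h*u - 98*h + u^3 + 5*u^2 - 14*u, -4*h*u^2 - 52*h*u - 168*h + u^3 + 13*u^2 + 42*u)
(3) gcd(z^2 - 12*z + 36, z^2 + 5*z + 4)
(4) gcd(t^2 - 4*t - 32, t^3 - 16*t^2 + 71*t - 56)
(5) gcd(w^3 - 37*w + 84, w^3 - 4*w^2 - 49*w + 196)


(1) = y - 1/2
(2) = u + 7
(3) = 1
(4) = gcd((t - 8)*(t + 4), (t - 8)*(t - 7)*(t - 1)) = t - 8
(5) = gcd((w - 4)*(w - 3)*(w + 7), (w - 7)*(w - 4)*(w + 7)) = w^2 + 3*w - 28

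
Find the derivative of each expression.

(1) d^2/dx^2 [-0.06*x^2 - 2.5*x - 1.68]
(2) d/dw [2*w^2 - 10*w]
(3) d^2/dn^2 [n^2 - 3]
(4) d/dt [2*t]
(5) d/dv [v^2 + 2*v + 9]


(1) = -0.120000000000000
(2) = 4*w - 10
(3) = 2
(4) = 2
(5) = 2*v + 2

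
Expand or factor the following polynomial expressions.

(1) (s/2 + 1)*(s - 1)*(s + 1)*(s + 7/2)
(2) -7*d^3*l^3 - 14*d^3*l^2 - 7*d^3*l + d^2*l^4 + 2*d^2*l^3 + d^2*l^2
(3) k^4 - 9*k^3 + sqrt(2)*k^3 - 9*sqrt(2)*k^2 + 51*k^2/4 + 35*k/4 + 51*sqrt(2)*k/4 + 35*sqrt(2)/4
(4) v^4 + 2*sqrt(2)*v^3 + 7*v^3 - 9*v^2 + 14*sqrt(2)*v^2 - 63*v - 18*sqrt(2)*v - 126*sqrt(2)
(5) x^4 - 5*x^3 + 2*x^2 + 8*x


(1) = s^4/2 + 11*s^3/4 + 3*s^2 - 11*s/4 - 7/2
(2) = l*(-7*d + l)*(d*l + d)^2
(3) = (k - 7)*(k - 5/2)*(k + 1/2)*(k + sqrt(2))
(4) = (v - 3)*(v + 3)*(v + 7)*(v + 2*sqrt(2))
(5) = x*(x - 4)*(x - 2)*(x + 1)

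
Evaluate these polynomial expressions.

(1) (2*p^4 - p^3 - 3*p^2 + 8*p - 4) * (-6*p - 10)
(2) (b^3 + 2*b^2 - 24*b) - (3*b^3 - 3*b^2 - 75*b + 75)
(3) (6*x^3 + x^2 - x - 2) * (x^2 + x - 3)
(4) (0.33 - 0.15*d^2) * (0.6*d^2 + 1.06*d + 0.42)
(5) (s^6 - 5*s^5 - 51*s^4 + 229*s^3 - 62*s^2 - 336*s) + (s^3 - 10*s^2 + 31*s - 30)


(1) = -12*p^5 - 14*p^4 + 28*p^3 - 18*p^2 - 56*p + 40
(2) = -2*b^3 + 5*b^2 + 51*b - 75
(3) = 6*x^5 + 7*x^4 - 18*x^3 - 6*x^2 + x + 6
(4) = -0.09*d^4 - 0.159*d^3 + 0.135*d^2 + 0.3498*d + 0.1386
(5) = s^6 - 5*s^5 - 51*s^4 + 230*s^3 - 72*s^2 - 305*s - 30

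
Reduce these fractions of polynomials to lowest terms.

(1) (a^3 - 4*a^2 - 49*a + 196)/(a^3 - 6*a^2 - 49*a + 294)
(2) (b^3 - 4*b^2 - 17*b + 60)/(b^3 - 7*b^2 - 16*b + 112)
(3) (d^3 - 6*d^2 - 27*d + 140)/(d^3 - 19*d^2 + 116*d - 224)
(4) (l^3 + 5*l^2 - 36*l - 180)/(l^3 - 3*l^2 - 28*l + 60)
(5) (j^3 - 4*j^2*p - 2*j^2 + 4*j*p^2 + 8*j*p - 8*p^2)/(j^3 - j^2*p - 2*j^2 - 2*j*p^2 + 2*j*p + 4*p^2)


(1) = (a - 4)/(a - 6)
(2) = (b^2 - 8*b + 15)/(b^2 - 11*b + 28)
(3) = (d + 5)/(d - 8)
(4) = (l + 6)/(l - 2)
(5) = (j - 2*p)/(j + p)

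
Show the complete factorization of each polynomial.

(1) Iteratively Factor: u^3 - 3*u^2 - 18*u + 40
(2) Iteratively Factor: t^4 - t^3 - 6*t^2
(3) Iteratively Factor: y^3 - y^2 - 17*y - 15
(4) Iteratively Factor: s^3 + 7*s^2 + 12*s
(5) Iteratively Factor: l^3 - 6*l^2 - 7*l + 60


(1) = (u + 4)*(u^2 - 7*u + 10) = (u - 2)*(u + 4)*(u - 5)
(2) = (t)*(t^3 - t^2 - 6*t) = t*(t + 2)*(t^2 - 3*t) = t*(t - 3)*(t + 2)*(t)
(3) = (y - 5)*(y^2 + 4*y + 3) = (y - 5)*(y + 3)*(y + 1)
(4) = (s + 4)*(s^2 + 3*s) = (s + 3)*(s + 4)*(s)
(5) = (l - 4)*(l^2 - 2*l - 15) = (l - 4)*(l + 3)*(l - 5)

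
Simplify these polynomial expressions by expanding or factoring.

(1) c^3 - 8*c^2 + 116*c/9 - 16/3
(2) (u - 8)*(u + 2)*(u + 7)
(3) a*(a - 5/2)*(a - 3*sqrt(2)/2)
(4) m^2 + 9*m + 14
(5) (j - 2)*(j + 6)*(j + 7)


(1) = (c - 6)*(c - 4/3)*(c - 2/3)
(2) = u^3 + u^2 - 58*u - 112
(3) = a^3 - 5*a^2/2 - 3*sqrt(2)*a^2/2 + 15*sqrt(2)*a/4
(4) = (m + 2)*(m + 7)
(5) = j^3 + 11*j^2 + 16*j - 84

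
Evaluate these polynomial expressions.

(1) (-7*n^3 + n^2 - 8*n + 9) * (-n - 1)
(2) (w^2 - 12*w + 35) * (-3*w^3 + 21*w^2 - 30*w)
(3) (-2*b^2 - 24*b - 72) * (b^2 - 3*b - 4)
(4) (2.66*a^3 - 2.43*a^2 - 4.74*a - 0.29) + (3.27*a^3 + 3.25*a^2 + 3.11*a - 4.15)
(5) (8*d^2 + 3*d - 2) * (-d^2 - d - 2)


(1) = 7*n^4 + 6*n^3 + 7*n^2 - n - 9
(2) = -3*w^5 + 57*w^4 - 387*w^3 + 1095*w^2 - 1050*w
(3) = -2*b^4 - 18*b^3 + 8*b^2 + 312*b + 288
(4) = 5.93*a^3 + 0.82*a^2 - 1.63*a - 4.44
(5) = -8*d^4 - 11*d^3 - 17*d^2 - 4*d + 4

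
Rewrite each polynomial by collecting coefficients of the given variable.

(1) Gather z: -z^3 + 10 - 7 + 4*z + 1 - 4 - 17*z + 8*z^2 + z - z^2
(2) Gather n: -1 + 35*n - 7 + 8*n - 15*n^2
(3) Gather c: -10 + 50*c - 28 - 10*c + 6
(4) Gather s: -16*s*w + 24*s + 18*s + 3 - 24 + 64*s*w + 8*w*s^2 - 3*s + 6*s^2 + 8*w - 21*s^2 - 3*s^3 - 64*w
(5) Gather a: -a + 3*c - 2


(1) = -z^3 + 7*z^2 - 12*z
(2) = -15*n^2 + 43*n - 8
(3) = 40*c - 32
(4) = -3*s^3 + s^2*(8*w - 15) + s*(48*w + 39) - 56*w - 21
(5) = -a + 3*c - 2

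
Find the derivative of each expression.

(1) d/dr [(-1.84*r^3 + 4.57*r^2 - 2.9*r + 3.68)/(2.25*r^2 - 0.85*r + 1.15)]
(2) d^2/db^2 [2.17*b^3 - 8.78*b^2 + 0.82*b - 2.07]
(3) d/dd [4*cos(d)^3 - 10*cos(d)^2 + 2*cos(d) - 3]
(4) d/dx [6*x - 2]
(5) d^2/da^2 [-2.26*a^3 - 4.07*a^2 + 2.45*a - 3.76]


(1) = (-4.14*r^4 + 3.128*r^3 - 3.7075*r^2 - 6.049*r - 0.207)/(5.0625*r^4 - 3.825*r^3 + 5.8975*r^2 - 1.955*r + 1.3225)
(2) = 13.02*b - 17.56
(3) = 2*(-6*cos(d)^2 + 10*cos(d) - 1)*sin(d)
(4) = 6
(5) = -13.56*a - 8.14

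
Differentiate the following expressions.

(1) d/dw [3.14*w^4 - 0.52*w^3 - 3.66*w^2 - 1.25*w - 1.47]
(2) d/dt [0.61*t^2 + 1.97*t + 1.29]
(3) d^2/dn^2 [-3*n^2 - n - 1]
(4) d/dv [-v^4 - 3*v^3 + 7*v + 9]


(1) = 12.56*w^3 - 1.56*w^2 - 7.32*w - 1.25
(2) = 1.22*t + 1.97
(3) = -6
(4) = -4*v^3 - 9*v^2 + 7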